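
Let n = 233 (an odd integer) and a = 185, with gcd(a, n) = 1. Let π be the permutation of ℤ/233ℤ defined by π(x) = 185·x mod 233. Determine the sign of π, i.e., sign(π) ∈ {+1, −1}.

Trace 1: π^k(1) = [1, 185, 207, 83, 210, 172, 132] for k=0..6.
The orbit structure of x ↦ 185x mod 233: 2 orbits of sizes [232, 1].
sign(π) = (−1)^{n − #cycles} = (−1)^{233−2} = (−1)^231 = -1.
Check: (185/233) = -1 by Zolotarev.

-1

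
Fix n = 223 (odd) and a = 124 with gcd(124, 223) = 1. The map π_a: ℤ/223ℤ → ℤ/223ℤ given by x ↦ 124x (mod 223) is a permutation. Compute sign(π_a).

Orbit of 15 under x↦124x: [15, 76, 58, 56, 31, 53, 105]… (length divides ord_223(124)).
Decompose π into cycles: lengths [111, 111, 1] (3 cycles, including the fixed point 0).
223 − 3 = 220 transpositions; sign(π) = (−1)^220 = +1.
The Jacobi symbol (124|223) = +1 (Zolotarev) agrees.

+1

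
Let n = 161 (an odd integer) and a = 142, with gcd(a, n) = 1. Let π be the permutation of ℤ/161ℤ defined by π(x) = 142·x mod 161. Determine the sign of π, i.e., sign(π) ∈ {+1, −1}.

+1

Orbit of 121 under x↦142x: [121, 116, 50, 16, 18, 141, 58]… (length divides ord_161(142)).
Cycle type of π: 33×4 + 11×2 + 3×2 + 1; total 9 cycles.
With 9 cycles on 161 points, sign = (−1)^{161−9} = +1.
(142|161)_J = +1 (Zolotarev's lemma cross-check).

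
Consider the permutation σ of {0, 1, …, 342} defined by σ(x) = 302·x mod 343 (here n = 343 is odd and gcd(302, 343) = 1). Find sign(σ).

Trace 127: π^k(127) = [127, 281, 141, 50, 8, 15, 71] for k=0..6.
π_302 has 19 disjoint cycles with lengths [49, 49, 49, 49, 49, 49, 7, 7, 7, 7, 7, 7, 1, 1, 1, 1, 1, 1, 1] on {0,…,342}.
343 − 19 = 324 transpositions; sign(π) = (−1)^324 = +1.
Via Zolotarev, sign(π_{302}) = (302|343) = +1.

+1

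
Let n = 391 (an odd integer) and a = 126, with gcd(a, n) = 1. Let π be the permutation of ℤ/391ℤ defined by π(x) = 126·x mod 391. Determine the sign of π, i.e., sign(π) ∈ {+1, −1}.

+1

Trace 220: π^k(220) = [220, 350, 308, 99, 353, 295, 25] for k=0..6.
Cycle lengths of π_126 on ℤ/391ℤ: [176, 176, 22, 16, 1]; 5 cycles in total.
5 cycles on 391: each ℓ→(−1)^(ℓ−1), product (−1)^386 = +1.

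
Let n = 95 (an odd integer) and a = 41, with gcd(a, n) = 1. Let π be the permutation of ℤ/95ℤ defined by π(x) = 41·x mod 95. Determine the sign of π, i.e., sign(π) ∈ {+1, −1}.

-1

Trace 31: π^k(31) = [31, 36, 51, 1, 41, 66, 46] for k=0..6.
Cycle type of π: 18×5 + 1×5; total 10 cycles.
Σ(ℓ_i−1) = 95−10 = 85; sign = (−1)^85 = -1.
Zolotarev: (41|95) = -1, matching the cycle-count sign.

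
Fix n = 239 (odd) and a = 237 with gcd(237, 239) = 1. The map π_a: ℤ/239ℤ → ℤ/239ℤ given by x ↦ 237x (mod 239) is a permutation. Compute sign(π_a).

-1

Orbit of 114 under x↦237x: [114, 11, 217, 44, 151, 176, 126]… (length divides ord_239(237)).
2 cycles of lengths [238, 1].
2 cycles on 239: each ℓ→(−1)^(ℓ−1), product (−1)^237 = -1.
Check: (237/239) = -1 by Zolotarev.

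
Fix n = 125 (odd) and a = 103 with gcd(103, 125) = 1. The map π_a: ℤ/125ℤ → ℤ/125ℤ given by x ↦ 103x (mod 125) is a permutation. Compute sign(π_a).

-1

Orbit of 112 under x↦103x: [112, 36, 83, 49, 47, 91, 123]… (length divides ord_125(103)).
Cycle type of π: 100 + 20 + 4 + 1; total 4 cycles.
sign(π) = (−1)^{n − #cycles} = (−1)^{125−4} = (−1)^121 = -1.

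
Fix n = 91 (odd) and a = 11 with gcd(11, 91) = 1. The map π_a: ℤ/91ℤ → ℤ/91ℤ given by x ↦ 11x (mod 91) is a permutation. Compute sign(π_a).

-1

Orbit of 30 under x↦11x: [30, 57, 81, 72, 64, 67, 9]… (length divides ord_91(11)).
Decompose π into cycles: lengths [12, 12, 12, 12, 12, 12, 12, 3, 3, 1] (10 cycles, including the fixed point 0).
Σ(ℓ_i−1) = 91−10 = 81; sign = (−1)^81 = -1.
The Jacobi symbol (11|91) = -1 (Zolotarev) agrees.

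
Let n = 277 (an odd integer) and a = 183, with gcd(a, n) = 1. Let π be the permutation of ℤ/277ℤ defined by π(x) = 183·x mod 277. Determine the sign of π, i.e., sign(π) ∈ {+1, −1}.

-1

Start at x=87: 87 → 132 → 57 → 182 → 66 → 167 → 91 → … (one orbit).
Cycle lengths of π_183 on ℤ/277ℤ: [276, 1]; 2 cycles in total.
sign(π) = (−1)^{n − #cycles} = (−1)^{277−2} = (−1)^275 = -1.
Check: (183/277) = -1 by Zolotarev.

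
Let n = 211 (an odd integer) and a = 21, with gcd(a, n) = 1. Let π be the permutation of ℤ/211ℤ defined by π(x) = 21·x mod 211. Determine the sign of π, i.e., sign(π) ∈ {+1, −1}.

Trace 83: π^k(83) = [83, 55, 100, 201, 1, 21, 19] for k=0..6.
The orbit structure of x ↦ 21x mod 211: 15 orbits of sizes [15, 15, 15, 15, 15, 15, 15, 15, 15, 15, 15, 15, 15, 15, 1].
n − c = 211 − 15 = 196; sign = (−1)^196 = +1.
Check: (21/211) = +1 by Zolotarev.

+1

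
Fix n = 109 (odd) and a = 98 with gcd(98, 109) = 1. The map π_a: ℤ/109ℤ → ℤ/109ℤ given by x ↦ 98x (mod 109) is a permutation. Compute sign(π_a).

Start at x=78: 78 → 14 → 64 → 59 → 5 → 54 → 60 → … (one orbit).
Cycle lengths of π_98 on ℤ/109ℤ: [108, 1]; 2 cycles in total.
109 − 2 = 107 transpositions; sign(π) = (−1)^107 = -1.

-1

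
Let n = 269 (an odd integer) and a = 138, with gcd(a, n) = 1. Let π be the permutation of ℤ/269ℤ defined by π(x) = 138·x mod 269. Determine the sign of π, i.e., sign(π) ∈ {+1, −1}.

+1

Start at x=103: 103 → 226 → 253 → 213 → 73 → 121 → 20 → … (one orbit).
Cycle lengths of π_138 on ℤ/269ℤ: [134, 134, 1]; 3 cycles in total.
sign(π) = (−1)^{n − #cycles} = (−1)^{269−3} = (−1)^266 = +1.
(138|269)_J = +1 (Zolotarev's lemma cross-check).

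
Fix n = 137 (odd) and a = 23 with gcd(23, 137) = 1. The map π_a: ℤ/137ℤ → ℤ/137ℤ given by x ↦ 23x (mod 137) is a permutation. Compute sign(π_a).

Start at x=50: 50 → 54 → 9 → 70 → 103 → 40 → 98 → … (one orbit).
Cycle type of π: 136 + 1; total 2 cycles.
2 cycles on 137: each ℓ→(−1)^(ℓ−1), product (−1)^135 = -1.

-1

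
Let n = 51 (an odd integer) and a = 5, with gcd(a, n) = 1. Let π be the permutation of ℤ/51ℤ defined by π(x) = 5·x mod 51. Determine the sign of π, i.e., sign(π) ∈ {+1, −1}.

+1

Orbit of 16 under x↦5x: [16, 29, 43, 11, 4, 20, 49]… (length divides ord_51(5)).
Decompose π into cycles: lengths [16, 16, 16, 2, 1] (5 cycles, including the fixed point 0).
n − c = 51 − 5 = 46; sign = (−1)^46 = +1.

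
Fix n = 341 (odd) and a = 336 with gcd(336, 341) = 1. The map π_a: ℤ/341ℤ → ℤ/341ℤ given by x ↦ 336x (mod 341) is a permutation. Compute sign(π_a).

Trace 67: π^k(67) = [67, 6, 311, 150, 273, 340, 5] for k=0..6.
π_336 has 17 disjoint cycles with lengths [30, 30, 30, 30, 30, 30, 30, 30, 30, 30, 10, 6, 6, 6, 6, 6, 1] on {0,…,340}.
sign(π) = (−1)^{n − #cycles} = (−1)^{341−17} = (−1)^324 = +1.
Via Zolotarev, sign(π_{336}) = (336|341) = +1.

+1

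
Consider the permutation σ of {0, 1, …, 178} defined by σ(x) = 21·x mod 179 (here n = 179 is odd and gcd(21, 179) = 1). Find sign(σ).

Trace 89: π^k(89) = [89, 79, 48, 113, 46, 71, 59] for k=0..6.
π_21 has 2 disjoint cycles with lengths [178, 1] on {0,…,178}.
With 2 cycles on 179 points, sign = (−1)^{179−2} = -1.

-1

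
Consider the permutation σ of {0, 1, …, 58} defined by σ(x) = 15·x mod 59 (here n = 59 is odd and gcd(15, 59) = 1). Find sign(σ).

Orbit of 4 under x↦15x: [4, 1, 15, 48, 12, 3, 45]… (length divides ord_59(15)).
Cycle type of π: 29×2 + 1; total 3 cycles.
3 cycles on 59: each ℓ→(−1)^(ℓ−1), product (−1)^56 = +1.
Check: (15/59) = +1 by Zolotarev.

+1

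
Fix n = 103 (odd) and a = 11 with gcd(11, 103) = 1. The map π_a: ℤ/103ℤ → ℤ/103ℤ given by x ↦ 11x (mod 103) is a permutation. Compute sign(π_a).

Start at x=43: 43 → 61 → 53 → 68 → 27 → 91 → 74 → … (one orbit).
Cycle lengths of π_11 on ℤ/103ℤ: [102, 1]; 2 cycles in total.
n − c = 103 − 2 = 101; sign = (−1)^101 = -1.
Zolotarev: (11|103) = -1, matching the cycle-count sign.

-1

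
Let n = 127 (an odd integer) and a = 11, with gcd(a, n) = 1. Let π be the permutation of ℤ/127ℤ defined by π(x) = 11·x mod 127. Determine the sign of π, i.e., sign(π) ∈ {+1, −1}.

+1

Start at x=52: 52 → 64 → 69 → 124 → 94 → 18 → 71 → … (one orbit).
π_11 has 3 disjoint cycles with lengths [63, 63, 1] on {0,…,126}.
127 − 3 = 124 transpositions; sign(π) = (−1)^124 = +1.
Zolotarev: (11|127) = +1, matching the cycle-count sign.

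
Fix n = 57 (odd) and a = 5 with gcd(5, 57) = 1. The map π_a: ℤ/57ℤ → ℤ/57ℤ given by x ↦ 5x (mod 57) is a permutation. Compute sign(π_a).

Start at x=20: 20 → 43 → 44 → 49 → 17 → 28 → 26 → … (one orbit).
Decompose π into cycles: lengths [18, 18, 9, 9, 2, 1] (6 cycles, including the fixed point 0).
57 − 6 = 51 transpositions; sign(π) = (−1)^51 = -1.
Via Zolotarev, sign(π_{5}) = (5|57) = -1.

-1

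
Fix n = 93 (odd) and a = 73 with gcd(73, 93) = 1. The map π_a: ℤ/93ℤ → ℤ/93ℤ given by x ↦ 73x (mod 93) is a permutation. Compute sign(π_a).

Start at x=70: 70 → 88 → 7 → 46 → 10 → 79 → 1 → … (one orbit).
π_73 has 6 disjoint cycles with lengths [30, 30, 30, 1, 1, 1] on {0,…,92}.
93 − 6 = 87 transpositions; sign(π) = (−1)^87 = -1.
The Jacobi symbol (73|93) = -1 (Zolotarev) agrees.

-1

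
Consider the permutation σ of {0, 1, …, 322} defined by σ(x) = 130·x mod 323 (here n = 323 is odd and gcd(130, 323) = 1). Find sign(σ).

-1

Trace 214: π^k(214) = [214, 42, 292, 169, 6, 134, 301] for k=0..6.
Decompose π into cycles: lengths [144, 144, 16, 9, 9, 1] (6 cycles, including the fixed point 0).
sign(π) = (−1)^{n − #cycles} = (−1)^{323−6} = (−1)^317 = -1.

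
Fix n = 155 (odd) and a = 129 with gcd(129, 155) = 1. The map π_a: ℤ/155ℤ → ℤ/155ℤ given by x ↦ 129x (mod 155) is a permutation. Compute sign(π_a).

+1

Trace 56: π^k(56) = [56, 94, 36, 149, 1, 129] for k=0..5.
Cycle type of π: 6×20 + 3×10 + 2×2 + 1; total 33 cycles.
33 cycles on 155: each ℓ→(−1)^(ℓ−1), product (−1)^122 = +1.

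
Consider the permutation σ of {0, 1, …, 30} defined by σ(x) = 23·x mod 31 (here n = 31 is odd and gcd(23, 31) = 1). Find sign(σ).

Orbit of 8 under x↦23x: [8, 29, 16, 27, 1, 23, 2]… (length divides ord_31(23)).
The orbit structure of x ↦ 23x mod 31: 4 orbits of sizes [10, 10, 10, 1].
With 4 cycles on 31 points, sign = (−1)^{31−4} = -1.
Via Zolotarev, sign(π_{23}) = (23|31) = -1.

-1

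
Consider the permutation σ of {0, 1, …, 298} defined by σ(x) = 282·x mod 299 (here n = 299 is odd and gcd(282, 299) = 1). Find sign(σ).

Trace 133: π^k(133) = [133, 131, 165, 185, 144, 243, 55] for k=0..6.
Cycle type of π: 33×8 + 11×2 + 3×4 + 1; total 15 cycles.
sign(π) = (−1)^{n − #cycles} = (−1)^{299−15} = (−1)^284 = +1.

+1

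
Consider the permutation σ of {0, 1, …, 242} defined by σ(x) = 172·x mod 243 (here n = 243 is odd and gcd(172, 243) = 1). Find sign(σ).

Trace 82: π^k(82) = [82, 10, 19, 109, 37, 46, 136] for k=0..6.
27 cycles of lengths [27, 27, 27, 27, 27, 27, 9, 9, 9, 9, 9, 9, 3, 3, 3, 3, 3, 3, 1, 1, 1, 1, 1, 1, 1, 1, 1].
243 − 27 = 216 transpositions; sign(π) = (−1)^216 = +1.

+1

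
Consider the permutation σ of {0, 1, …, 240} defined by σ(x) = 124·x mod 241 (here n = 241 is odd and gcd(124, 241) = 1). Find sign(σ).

Trace 224: π^k(224) = [224, 61, 93, 205, 115, 41, 23] for k=0..6.
4 cycles of lengths [80, 80, 80, 1].
Σ(ℓ_i−1) = 241−4 = 237; sign = (−1)^237 = -1.

-1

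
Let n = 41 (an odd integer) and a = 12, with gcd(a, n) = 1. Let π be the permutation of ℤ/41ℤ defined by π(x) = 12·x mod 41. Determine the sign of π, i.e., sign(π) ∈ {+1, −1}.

-1

Trace 6: π^k(6) = [6, 31, 3, 36, 22, 18, 11] for k=0..6.
Cycle lengths of π_12 on ℤ/41ℤ: [40, 1]; 2 cycles in total.
With 2 cycles on 41 points, sign = (−1)^{41−2} = -1.
Via Zolotarev, sign(π_{12}) = (12|41) = -1.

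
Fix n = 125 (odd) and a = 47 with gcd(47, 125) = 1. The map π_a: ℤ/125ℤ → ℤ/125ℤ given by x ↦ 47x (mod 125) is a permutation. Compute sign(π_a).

-1

Trace 78: π^k(78) = [78, 41, 52, 69, 118, 46, 37] for k=0..6.
π_47 has 4 disjoint cycles with lengths [100, 20, 4, 1] on {0,…,124}.
4 cycles on 125: each ℓ→(−1)^(ℓ−1), product (−1)^121 = -1.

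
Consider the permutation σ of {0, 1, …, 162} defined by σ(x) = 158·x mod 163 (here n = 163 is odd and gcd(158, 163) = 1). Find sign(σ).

Start at x=53: 53 → 61 → 21 → 58 → 36 → 146 → 85 → … (one orbit).
Cycle lengths of π_158 on ℤ/163ℤ: [27, 27, 27, 27, 27, 27, 1]; 7 cycles in total.
7 cycles on 163: each ℓ→(−1)^(ℓ−1), product (−1)^156 = +1.
The Jacobi symbol (158|163) = +1 (Zolotarev) agrees.

+1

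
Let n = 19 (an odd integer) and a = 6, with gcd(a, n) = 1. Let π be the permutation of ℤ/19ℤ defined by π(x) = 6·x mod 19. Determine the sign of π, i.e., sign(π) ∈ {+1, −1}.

Start at x=1: 1 → 6 → 17 → 7 → 4 → 5 → 11 → … (one orbit).
3 cycles of lengths [9, 9, 1].
19 − 3 = 16 transpositions; sign(π) = (−1)^16 = +1.
(6|19)_J = +1 (Zolotarev's lemma cross-check).

+1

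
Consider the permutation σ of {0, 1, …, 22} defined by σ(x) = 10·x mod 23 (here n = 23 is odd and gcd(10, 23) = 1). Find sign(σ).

Trace 2: π^k(2) = [2, 20, 16, 22, 13, 15, 12] for k=0..6.
Cycle type of π: 22 + 1; total 2 cycles.
n − c = 23 − 2 = 21; sign = (−1)^21 = -1.
Check: (10/23) = -1 by Zolotarev.

-1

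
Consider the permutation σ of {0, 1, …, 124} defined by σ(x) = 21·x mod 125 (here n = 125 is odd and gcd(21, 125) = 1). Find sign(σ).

+1

Trace 6: π^k(6) = [6, 1, 21, 66, 11, 106, 101] for k=0..6.
Cycle lengths of π_21 on ℤ/125ℤ: [25, 25, 25, 25, 5, 5, 5, 5, 1, 1, 1, 1, 1]; 13 cycles in total.
Σ(ℓ_i−1) = 125−13 = 112; sign = (−1)^112 = +1.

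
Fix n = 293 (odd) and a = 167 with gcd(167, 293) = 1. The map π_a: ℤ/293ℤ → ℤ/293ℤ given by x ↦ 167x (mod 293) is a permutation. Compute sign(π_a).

Start at x=161: 161 → 224 → 197 → 83 → 90 → 87 → 172 → … (one orbit).
Cycle type of π: 146×2 + 1; total 3 cycles.
With 3 cycles on 293 points, sign = (−1)^{293−3} = +1.

+1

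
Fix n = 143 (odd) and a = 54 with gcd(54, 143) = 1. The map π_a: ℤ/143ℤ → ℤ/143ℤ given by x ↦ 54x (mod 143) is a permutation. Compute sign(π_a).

+1

Start at x=100: 100 → 109 → 23 → 98 → 1 → 54 → 56 → … (one orbit).
17 cycles of lengths [12, 12, 12, 12, 12, 12, 12, 12, 12, 12, 12, 2, 2, 2, 2, 2, 1].
17 cycles on 143: each ℓ→(−1)^(ℓ−1), product (−1)^126 = +1.
(54|143)_J = +1 (Zolotarev's lemma cross-check).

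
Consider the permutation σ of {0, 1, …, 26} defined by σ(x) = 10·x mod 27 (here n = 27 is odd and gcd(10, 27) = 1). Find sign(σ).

+1

Orbit of 19 under x↦10x: [19, 1, 10]… (length divides ord_27(10)).
Cycle lengths of π_10 on ℤ/27ℤ: [3, 3, 3, 3, 3, 3, 1, 1, 1, 1, 1, 1, 1, 1, 1]; 15 cycles in total.
27 − 15 = 12 transpositions; sign(π) = (−1)^12 = +1.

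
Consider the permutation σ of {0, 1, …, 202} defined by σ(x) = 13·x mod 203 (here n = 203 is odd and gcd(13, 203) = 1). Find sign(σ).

-1

Start at x=190: 190 → 34 → 36 → 62 → 197 → 125 → 1 → … (one orbit).
18 cycles of lengths [14, 14, 14, 14, 14, 14, 14, 14, 14, 14, 14, 14, 14, 14, 2, 2, 2, 1].
sign(π) = (−1)^{n − #cycles} = (−1)^{203−18} = (−1)^185 = -1.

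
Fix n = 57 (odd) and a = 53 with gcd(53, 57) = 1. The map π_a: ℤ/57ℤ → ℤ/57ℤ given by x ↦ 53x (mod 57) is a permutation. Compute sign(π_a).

Trace 56: π^k(56) = [56, 4, 41, 7, 29, 55, 8] for k=0..6.
Decompose π into cycles: lengths [18, 18, 18, 2, 1] (5 cycles, including the fixed point 0).
Σ(ℓ_i−1) = 57−5 = 52; sign = (−1)^52 = +1.

+1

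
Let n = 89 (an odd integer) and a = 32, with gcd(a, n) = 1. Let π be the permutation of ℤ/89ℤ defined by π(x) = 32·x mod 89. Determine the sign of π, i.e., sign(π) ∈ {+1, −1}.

Orbit of 1 under x↦32x: [1, 32, 45, 16, 67, 8, 78]… (length divides ord_89(32)).
Decompose π into cycles: lengths [11, 11, 11, 11, 11, 11, 11, 11, 1] (9 cycles, including the fixed point 0).
89 − 9 = 80 transpositions; sign(π) = (−1)^80 = +1.

+1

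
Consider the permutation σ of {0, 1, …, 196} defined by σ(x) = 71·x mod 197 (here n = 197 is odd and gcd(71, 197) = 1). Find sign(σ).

-1

Trace 94: π^k(94) = [94, 173, 69, 171, 124, 136, 3] for k=0..6.
Cycle type of π: 196 + 1; total 2 cycles.
Σ(ℓ_i−1) = 197−2 = 195; sign = (−1)^195 = -1.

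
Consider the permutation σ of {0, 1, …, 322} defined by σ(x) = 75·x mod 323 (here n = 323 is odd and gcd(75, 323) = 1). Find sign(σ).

Orbit of 305 under x↦75x: [305, 265, 172, 303, 115, 227, 229]… (length divides ord_323(75)).
Cycle lengths of π_75 on ℤ/323ℤ: [16, 16, 16, 16, 16, 16, 16, 16, 16, 16, 16, 16, 16, 16, 16, 16, 16, 16, 16, 2, 2, 2, 2, 2, 2, 2, 2, 2, 1]; 29 cycles in total.
n − c = 323 − 29 = 294; sign = (−1)^294 = +1.

+1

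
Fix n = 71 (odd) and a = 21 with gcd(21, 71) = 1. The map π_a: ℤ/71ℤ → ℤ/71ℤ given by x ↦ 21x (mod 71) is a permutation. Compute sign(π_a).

-1

Start at x=68: 68 → 8 → 26 → 49 → 35 → 25 → 28 → … (one orbit).
The orbit structure of x ↦ 21x mod 71: 2 orbits of sizes [70, 1].
n − c = 71 − 2 = 69; sign = (−1)^69 = -1.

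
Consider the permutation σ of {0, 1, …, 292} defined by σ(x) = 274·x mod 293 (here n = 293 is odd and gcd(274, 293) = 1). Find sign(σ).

-1

Orbit of 95 under x↦274x: [95, 246, 14, 27, 73, 78, 276]… (length divides ord_293(274)).
Decompose π into cycles: lengths [292, 1] (2 cycles, including the fixed point 0).
n − c = 293 − 2 = 291; sign = (−1)^291 = -1.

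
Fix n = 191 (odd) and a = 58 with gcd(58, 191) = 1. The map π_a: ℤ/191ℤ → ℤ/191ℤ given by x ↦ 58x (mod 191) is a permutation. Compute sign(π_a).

-1

Orbit of 30 under x↦58x: [30, 21, 72, 165, 20, 14, 48]… (length divides ord_191(58)).
Cycle type of π: 190 + 1; total 2 cycles.
2 cycles on 191: each ℓ→(−1)^(ℓ−1), product (−1)^189 = -1.
The Jacobi symbol (58|191) = -1 (Zolotarev) agrees.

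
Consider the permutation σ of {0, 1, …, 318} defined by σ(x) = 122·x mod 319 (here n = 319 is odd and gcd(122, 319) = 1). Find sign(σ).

+1

Orbit of 254 under x↦122x: [254, 45, 67, 199, 34, 1, 122]… (length divides ord_319(122)).
The orbit structure of x ↦ 122x mod 319: 33 orbits of sizes [14, 14, 14, 14, 14, 14, 14, 14, 14, 14, 14, 14, 14, 14, 14, 14, 14, 14, 14, 14, 14, 14, 1, 1, 1, 1, 1, 1, 1, 1, 1, 1, 1].
n − c = 319 − 33 = 286; sign = (−1)^286 = +1.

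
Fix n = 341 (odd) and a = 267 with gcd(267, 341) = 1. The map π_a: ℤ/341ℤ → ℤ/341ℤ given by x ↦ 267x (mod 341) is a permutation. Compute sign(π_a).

Trace 1: π^k(1) = [1, 267, 20, 225, 59, 67, 157] for k=0..6.
Cycle type of π: 15×22 + 5×2 + 1; total 25 cycles.
With 25 cycles on 341 points, sign = (−1)^{341−25} = +1.
Check: (267/341) = +1 by Zolotarev.

+1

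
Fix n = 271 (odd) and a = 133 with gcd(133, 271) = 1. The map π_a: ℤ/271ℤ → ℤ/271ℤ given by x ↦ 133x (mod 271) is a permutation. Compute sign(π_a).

-1

Start at x=32: 32 → 191 → 200 → 42 → 166 → 127 → 89 → … (one orbit).
Decompose π into cycles: lengths [270, 1] (2 cycles, including the fixed point 0).
2 cycles on 271: each ℓ→(−1)^(ℓ−1), product (−1)^269 = -1.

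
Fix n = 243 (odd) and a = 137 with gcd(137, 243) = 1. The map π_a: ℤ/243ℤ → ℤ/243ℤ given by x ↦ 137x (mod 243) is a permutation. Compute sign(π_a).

Orbit of 134 under x↦137x: [134, 133, 239, 181, 11, 49, 152]… (length divides ord_243(137)).
6 cycles of lengths [162, 54, 18, 6, 2, 1].
Σ(ℓ_i−1) = 243−6 = 237; sign = (−1)^237 = -1.
Check: (137/243) = -1 by Zolotarev.

-1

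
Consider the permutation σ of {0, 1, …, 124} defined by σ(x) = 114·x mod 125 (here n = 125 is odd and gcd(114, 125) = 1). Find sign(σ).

Orbit of 11 under x↦114x: [11, 4, 81, 109, 51, 64, 46]… (length divides ord_125(114)).
Cycle type of π: 50×2 + 10×2 + 2×2 + 1; total 7 cycles.
Σ(ℓ_i−1) = 125−7 = 118; sign = (−1)^118 = +1.

+1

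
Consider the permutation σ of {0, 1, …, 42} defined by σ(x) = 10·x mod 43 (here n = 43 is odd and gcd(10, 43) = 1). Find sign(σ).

Start at x=38: 38 → 36 → 16 → 31 → 9 → 4 → 40 → … (one orbit).
The orbit structure of x ↦ 10x mod 43: 3 orbits of sizes [21, 21, 1].
Σ(ℓ_i−1) = 43−3 = 40; sign = (−1)^40 = +1.

+1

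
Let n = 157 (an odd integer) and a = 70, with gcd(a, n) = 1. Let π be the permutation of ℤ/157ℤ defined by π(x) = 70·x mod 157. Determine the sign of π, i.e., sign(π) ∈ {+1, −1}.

Start at x=17: 17 → 91 → 90 → 20 → 144 → 32 → 42 → … (one orbit).
π_70 has 2 disjoint cycles with lengths [156, 1] on {0,…,156}.
Σ(ℓ_i−1) = 157−2 = 155; sign = (−1)^155 = -1.
The Jacobi symbol (70|157) = -1 (Zolotarev) agrees.

-1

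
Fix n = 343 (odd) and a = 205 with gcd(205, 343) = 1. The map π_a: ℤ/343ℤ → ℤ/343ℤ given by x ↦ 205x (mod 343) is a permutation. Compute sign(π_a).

Start at x=102: 102 → 330 → 79 → 74 → 78 → 212 → 242 → … (one orbit).
7 cycles of lengths [147, 147, 21, 21, 3, 3, 1].
n − c = 343 − 7 = 336; sign = (−1)^336 = +1.
The Jacobi symbol (205|343) = +1 (Zolotarev) agrees.

+1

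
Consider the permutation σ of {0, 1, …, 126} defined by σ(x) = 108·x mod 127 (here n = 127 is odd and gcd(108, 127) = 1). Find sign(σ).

Trace 1: π^k(1) = [1, 108, 107, 126, 19, 20] for k=0..5.
Decompose π into cycles: lengths [6, 6, 6, 6, 6, 6, 6, 6, 6, 6, 6, 6, 6, 6, 6, 6, 6, 6, 6, 6, 6, 1] (22 cycles, including the fixed point 0).
n − c = 127 − 22 = 105; sign = (−1)^105 = -1.
Via Zolotarev, sign(π_{108}) = (108|127) = -1.

-1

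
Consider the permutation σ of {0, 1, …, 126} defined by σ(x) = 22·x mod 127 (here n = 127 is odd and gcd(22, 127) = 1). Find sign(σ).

+1

Orbit of 99 under x↦22x: [99, 19, 37, 52, 1, 22, 103]… (length divides ord_127(22)).
Decompose π into cycles: lengths [9, 9, 9, 9, 9, 9, 9, 9, 9, 9, 9, 9, 9, 9, 1] (15 cycles, including the fixed point 0).
With 15 cycles on 127 points, sign = (−1)^{127−15} = +1.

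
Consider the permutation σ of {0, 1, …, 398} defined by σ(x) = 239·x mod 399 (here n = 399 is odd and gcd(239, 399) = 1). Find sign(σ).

Orbit of 106 under x↦239x: [106, 197, 1, 239, 64, 134]… (length divides ord_399(239)).
Cycle lengths of π_239 on ℤ/399ℤ: [6, 6, 6, 6, 6, 6, 6, 6, 6, 6, 6, 6, 6, 6, 6, 6, 6, 6, 6, 6, 6, 6, 6, 6, 6, 6, 6, 6, 6, 6, 6, 6, 6, 6, 6, 6, 6, 6, 6, 6, 6, 6, 3, 3, 3, 3, 3, 3, 3, 3, 3, 3, 3, 3, 3, 3, 3, 3, 3, 3, 3, 3, 3, 3, 3, 3, 3, 3, 3, 3, 3, 3, 3, 3, 3, 3, 3, 3, 3, 3, 3, 3, 3, 3, 2, 2, 2, 2, 2, 2, 2, 1, 1, 1, 1, 1, 1, 1]; 98 cycles in total.
399 − 98 = 301 transpositions; sign(π) = (−1)^301 = -1.
Via Zolotarev, sign(π_{239}) = (239|399) = -1.

-1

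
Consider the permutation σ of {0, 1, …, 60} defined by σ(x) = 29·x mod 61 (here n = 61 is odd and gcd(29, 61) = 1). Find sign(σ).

Trace 50: π^k(50) = [50, 47, 21, 60, 32, 13, 11] for k=0..6.
Cycle lengths of π_29 on ℤ/61ℤ: [12, 12, 12, 12, 12, 1]; 6 cycles in total.
n − c = 61 − 6 = 55; sign = (−1)^55 = -1.
Via Zolotarev, sign(π_{29}) = (29|61) = -1.

-1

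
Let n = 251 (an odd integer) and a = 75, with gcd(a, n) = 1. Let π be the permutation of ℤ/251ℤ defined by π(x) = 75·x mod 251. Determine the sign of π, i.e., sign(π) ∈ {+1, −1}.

+1

Orbit of 108 under x↦75x: [108, 68, 80, 227, 208, 38, 89]… (length divides ord_251(75)).
Cycle type of π: 125×2 + 1; total 3 cycles.
sign(π) = (−1)^{n − #cycles} = (−1)^{251−3} = (−1)^248 = +1.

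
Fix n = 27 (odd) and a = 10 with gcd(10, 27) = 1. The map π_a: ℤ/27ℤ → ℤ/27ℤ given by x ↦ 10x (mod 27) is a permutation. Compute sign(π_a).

Start at x=10: 10 → 19 → 1 → 10 (one orbit).
Cycle lengths of π_10 on ℤ/27ℤ: [3, 3, 3, 3, 3, 3, 1, 1, 1, 1, 1, 1, 1, 1, 1]; 15 cycles in total.
15 cycles on 27: each ℓ→(−1)^(ℓ−1), product (−1)^12 = +1.
Zolotarev: (10|27) = +1, matching the cycle-count sign.

+1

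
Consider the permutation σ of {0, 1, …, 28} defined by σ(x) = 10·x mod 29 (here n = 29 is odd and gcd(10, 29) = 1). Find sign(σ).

-1

Orbit of 1 under x↦10x: [1, 10, 13, 14, 24, 8, 22]… (length divides ord_29(10)).
Decompose π into cycles: lengths [28, 1] (2 cycles, including the fixed point 0).
With 2 cycles on 29 points, sign = (−1)^{29−2} = -1.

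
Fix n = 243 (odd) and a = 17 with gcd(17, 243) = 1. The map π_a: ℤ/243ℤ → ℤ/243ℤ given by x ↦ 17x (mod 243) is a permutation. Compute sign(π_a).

-1

Start at x=62: 62 → 82 → 179 → 127 → 215 → 10 → 170 → … (one orbit).
The orbit structure of x ↦ 17x mod 243: 14 orbits of sizes [54, 54, 54, 18, 18, 18, 6, 6, 6, 2, 2, 2, 2, 1].
14 cycles on 243: each ℓ→(−1)^(ℓ−1), product (−1)^229 = -1.
Via Zolotarev, sign(π_{17}) = (17|243) = -1.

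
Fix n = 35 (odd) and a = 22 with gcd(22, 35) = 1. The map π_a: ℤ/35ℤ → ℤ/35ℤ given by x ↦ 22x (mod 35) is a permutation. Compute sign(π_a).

Orbit of 29 under x↦22x: [29, 8, 1, 22]… (length divides ord_35(22)).
14 cycles of lengths [4, 4, 4, 4, 4, 4, 4, 1, 1, 1, 1, 1, 1, 1].
With 14 cycles on 35 points, sign = (−1)^{35−14} = -1.

-1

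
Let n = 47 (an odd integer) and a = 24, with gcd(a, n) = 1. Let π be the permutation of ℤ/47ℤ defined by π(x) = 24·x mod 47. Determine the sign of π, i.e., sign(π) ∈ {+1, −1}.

+1

Start at x=3: 3 → 25 → 36 → 18 → 9 → 28 → 14 → … (one orbit).
π_24 has 3 disjoint cycles with lengths [23, 23, 1] on {0,…,46}.
sign(π) = (−1)^{n − #cycles} = (−1)^{47−3} = (−1)^44 = +1.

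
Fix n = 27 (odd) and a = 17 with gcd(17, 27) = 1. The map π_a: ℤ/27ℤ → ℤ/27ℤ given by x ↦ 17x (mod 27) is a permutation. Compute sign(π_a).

Trace 19: π^k(19) = [19, 26, 10, 8, 1, 17] for k=0..5.
Cycle lengths of π_17 on ℤ/27ℤ: [6, 6, 6, 2, 2, 2, 2, 1]; 8 cycles in total.
Σ(ℓ_i−1) = 27−8 = 19; sign = (−1)^19 = -1.

-1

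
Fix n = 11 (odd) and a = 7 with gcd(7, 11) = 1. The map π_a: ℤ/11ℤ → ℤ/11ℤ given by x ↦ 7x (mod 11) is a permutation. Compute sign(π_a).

-1

Trace 9: π^k(9) = [9, 8, 1, 7, 5, 2, 3] for k=0..6.
The orbit structure of x ↦ 7x mod 11: 2 orbits of sizes [10, 1].
With 2 cycles on 11 points, sign = (−1)^{11−2} = -1.
(7|11)_J = -1 (Zolotarev's lemma cross-check).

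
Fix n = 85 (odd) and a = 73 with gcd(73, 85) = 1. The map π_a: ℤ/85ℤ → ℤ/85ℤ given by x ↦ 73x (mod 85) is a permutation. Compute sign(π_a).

Trace 62: π^k(62) = [62, 21, 3, 49, 7, 1, 73] for k=0..6.
π_73 has 7 disjoint cycles with lengths [16, 16, 16, 16, 16, 4, 1] on {0,…,84}.
7 cycles on 85: each ℓ→(−1)^(ℓ−1), product (−1)^78 = +1.
Zolotarev: (73|85) = +1, matching the cycle-count sign.

+1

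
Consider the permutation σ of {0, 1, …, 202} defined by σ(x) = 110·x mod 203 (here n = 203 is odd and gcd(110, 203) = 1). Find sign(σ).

-1

Trace 198: π^k(198) = [198, 59, 197, 152, 74, 20, 170] for k=0..6.
The orbit structure of x ↦ 110x mod 203: 10 orbits of sizes [42, 42, 42, 42, 7, 7, 7, 7, 6, 1].
n − c = 203 − 10 = 193; sign = (−1)^193 = -1.
Via Zolotarev, sign(π_{110}) = (110|203) = -1.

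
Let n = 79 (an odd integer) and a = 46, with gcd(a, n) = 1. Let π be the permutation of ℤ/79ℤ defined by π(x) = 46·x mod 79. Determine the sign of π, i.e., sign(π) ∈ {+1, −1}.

Start at x=62: 62 → 8 → 52 → 22 → 64 → 21 → 18 → … (one orbit).
Cycle lengths of π_46 on ℤ/79ℤ: [13, 13, 13, 13, 13, 13, 1]; 7 cycles in total.
Σ(ℓ_i−1) = 79−7 = 72; sign = (−1)^72 = +1.
Check: (46/79) = +1 by Zolotarev.

+1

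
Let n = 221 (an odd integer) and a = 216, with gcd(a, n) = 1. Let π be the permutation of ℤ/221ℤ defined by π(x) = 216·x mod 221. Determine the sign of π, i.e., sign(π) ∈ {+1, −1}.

+1

Trace 183: π^k(183) = [183, 190, 155, 109, 118, 73, 77] for k=0..6.
Cycle lengths of π_216 on ℤ/221ℤ: [16, 16, 16, 16, 16, 16, 16, 16, 16, 16, 16, 16, 16, 4, 4, 4, 1]; 17 cycles in total.
n − c = 221 − 17 = 204; sign = (−1)^204 = +1.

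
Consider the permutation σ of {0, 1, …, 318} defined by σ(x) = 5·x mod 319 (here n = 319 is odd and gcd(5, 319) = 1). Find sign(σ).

+1

Trace 34: π^k(34) = [34, 170, 212, 103, 196, 23, 115] for k=0..6.
π_5 has 9 disjoint cycles with lengths [70, 70, 70, 70, 14, 14, 5, 5, 1] on {0,…,318}.
n − c = 319 − 9 = 310; sign = (−1)^310 = +1.
(5|319)_J = +1 (Zolotarev's lemma cross-check).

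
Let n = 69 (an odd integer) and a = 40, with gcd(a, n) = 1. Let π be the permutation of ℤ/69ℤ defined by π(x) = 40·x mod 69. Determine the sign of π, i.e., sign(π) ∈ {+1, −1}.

Start at x=52: 52 → 10 → 55 → 61 → 25 → 34 → 49 → … (one orbit).
Cycle lengths of π_40 on ℤ/69ℤ: [22, 22, 22, 1, 1, 1]; 6 cycles in total.
With 6 cycles on 69 points, sign = (−1)^{69−6} = -1.
Via Zolotarev, sign(π_{40}) = (40|69) = -1.

-1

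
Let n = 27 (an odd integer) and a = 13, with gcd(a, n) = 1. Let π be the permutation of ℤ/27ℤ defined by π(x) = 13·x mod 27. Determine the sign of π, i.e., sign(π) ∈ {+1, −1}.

Trace 1: π^k(1) = [1, 13, 7, 10, 22, 16, 19] for k=0..6.
Cycle type of π: 9×2 + 3×2 + 1×3; total 7 cycles.
sign(π) = (−1)^{n − #cycles} = (−1)^{27−7} = (−1)^20 = +1.

+1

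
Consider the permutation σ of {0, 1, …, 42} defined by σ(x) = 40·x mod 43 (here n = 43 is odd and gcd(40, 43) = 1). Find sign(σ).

Start at x=41: 41 → 6 → 25 → 11 → 10 → 13 → 4 → … (one orbit).
The orbit structure of x ↦ 40x mod 43: 3 orbits of sizes [21, 21, 1].
sign(π) = (−1)^{n − #cycles} = (−1)^{43−3} = (−1)^40 = +1.
The Jacobi symbol (40|43) = +1 (Zolotarev) agrees.

+1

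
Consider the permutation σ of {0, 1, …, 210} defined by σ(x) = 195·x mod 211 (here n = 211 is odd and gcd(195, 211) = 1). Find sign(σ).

-1

Trace 127: π^k(127) = [127, 78, 18, 134, 177, 122, 158] for k=0..6.
Decompose π into cycles: lengths [210, 1] (2 cycles, including the fixed point 0).
With 2 cycles on 211 points, sign = (−1)^{211−2} = -1.
Zolotarev: (195|211) = -1, matching the cycle-count sign.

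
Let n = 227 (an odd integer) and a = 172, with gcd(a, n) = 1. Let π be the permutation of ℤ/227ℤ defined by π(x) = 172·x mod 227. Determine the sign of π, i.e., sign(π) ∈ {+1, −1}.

+1

Trace 10: π^k(10) = [10, 131, 59, 160, 53, 36, 63] for k=0..6.
Cycle lengths of π_172 on ℤ/227ℤ: [113, 113, 1]; 3 cycles in total.
sign(π) = (−1)^{n − #cycles} = (−1)^{227−3} = (−1)^224 = +1.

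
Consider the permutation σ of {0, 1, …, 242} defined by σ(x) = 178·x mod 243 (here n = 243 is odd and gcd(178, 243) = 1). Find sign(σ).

+1

Trace 223: π^k(223) = [223, 85, 64, 214, 184, 190, 43] for k=0..6.
Decompose π into cycles: lengths [81, 81, 27, 27, 9, 9, 3, 3, 1, 1, 1] (11 cycles, including the fixed point 0).
n − c = 243 − 11 = 232; sign = (−1)^232 = +1.
Zolotarev: (178|243) = +1, matching the cycle-count sign.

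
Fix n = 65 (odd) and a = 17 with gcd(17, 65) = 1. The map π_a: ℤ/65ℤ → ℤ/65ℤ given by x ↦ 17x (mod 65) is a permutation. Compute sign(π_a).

Trace 1: π^k(1) = [1, 17, 29, 38, 61, 62, 14] for k=0..6.
Cycle lengths of π_17 on ℤ/65ℤ: [12, 12, 12, 12, 6, 6, 4, 1]; 8 cycles in total.
With 8 cycles on 65 points, sign = (−1)^{65−8} = -1.

-1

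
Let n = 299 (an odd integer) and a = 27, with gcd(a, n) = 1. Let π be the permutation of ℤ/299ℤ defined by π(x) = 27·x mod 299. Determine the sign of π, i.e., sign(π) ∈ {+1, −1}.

+1

Orbit of 209 under x↦27x: [209, 261, 170, 105, 144, 1, 27]… (length divides ord_299(27)).
Decompose π into cycles: lengths [11, 11, 11, 11, 11, 11, 11, 11, 11, 11, 11, 11, 11, 11, 11, 11, 11, 11, 11, 11, 11, 11, 11, 11, 11, 11, 1, 1, 1, 1, 1, 1, 1, 1, 1, 1, 1, 1, 1] (39 cycles, including the fixed point 0).
299 − 39 = 260 transpositions; sign(π) = (−1)^260 = +1.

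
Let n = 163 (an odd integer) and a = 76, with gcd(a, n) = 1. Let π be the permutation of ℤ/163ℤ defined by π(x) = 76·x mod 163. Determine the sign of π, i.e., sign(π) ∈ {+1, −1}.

-1

Trace 121: π^k(121) = [121, 68, 115, 101, 15, 162, 87] for k=0..6.
Cycle type of π: 162 + 1; total 2 cycles.
n − c = 163 − 2 = 161; sign = (−1)^161 = -1.
The Jacobi symbol (76|163) = -1 (Zolotarev) agrees.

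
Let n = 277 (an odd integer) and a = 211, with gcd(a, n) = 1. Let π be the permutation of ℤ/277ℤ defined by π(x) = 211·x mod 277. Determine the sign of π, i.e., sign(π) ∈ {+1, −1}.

+1

Start at x=175: 175 → 84 → 273 → 264 → 27 → 157 → 164 → … (one orbit).
The orbit structure of x ↦ 211x mod 277: 13 orbits of sizes [23, 23, 23, 23, 23, 23, 23, 23, 23, 23, 23, 23, 1].
13 cycles on 277: each ℓ→(−1)^(ℓ−1), product (−1)^264 = +1.
Via Zolotarev, sign(π_{211}) = (211|277) = +1.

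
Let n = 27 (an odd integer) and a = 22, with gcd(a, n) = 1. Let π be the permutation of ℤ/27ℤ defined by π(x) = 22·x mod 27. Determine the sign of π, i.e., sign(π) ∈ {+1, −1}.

+1

Orbit of 4 under x↦22x: [4, 7, 19, 13, 16, 1, 22]… (length divides ord_27(22)).
7 cycles of lengths [9, 9, 3, 3, 1, 1, 1].
7 cycles on 27: each ℓ→(−1)^(ℓ−1), product (−1)^20 = +1.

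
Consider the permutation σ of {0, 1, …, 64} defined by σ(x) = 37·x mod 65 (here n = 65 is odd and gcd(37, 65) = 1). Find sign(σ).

Orbit of 49 under x↦37x: [49, 58, 1, 37, 4, 18, 16]… (length divides ord_65(37)).
The orbit structure of x ↦ 37x mod 65: 7 orbits of sizes [12, 12, 12, 12, 12, 4, 1].
7 cycles on 65: each ℓ→(−1)^(ℓ−1), product (−1)^58 = +1.
Check: (37/65) = +1 by Zolotarev.

+1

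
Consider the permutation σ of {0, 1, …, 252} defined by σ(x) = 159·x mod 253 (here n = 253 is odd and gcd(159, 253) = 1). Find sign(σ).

Orbit of 152 under x↦159x: [152, 133, 148, 3, 224, 196, 45]… (length divides ord_253(159)).
Cycle type of π: 110×2 + 22 + 5×2 + 1; total 6 cycles.
With 6 cycles on 253 points, sign = (−1)^{253−6} = -1.

-1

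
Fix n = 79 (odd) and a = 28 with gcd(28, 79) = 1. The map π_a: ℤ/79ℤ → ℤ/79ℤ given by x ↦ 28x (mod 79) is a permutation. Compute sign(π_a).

Orbit of 66 under x↦28x: [66, 31, 78, 51, 6, 10, 43]… (length divides ord_79(28)).
Cycle lengths of π_28 on ℤ/79ℤ: [78, 1]; 2 cycles in total.
With 2 cycles on 79 points, sign = (−1)^{79−2} = -1.
The Jacobi symbol (28|79) = -1 (Zolotarev) agrees.

-1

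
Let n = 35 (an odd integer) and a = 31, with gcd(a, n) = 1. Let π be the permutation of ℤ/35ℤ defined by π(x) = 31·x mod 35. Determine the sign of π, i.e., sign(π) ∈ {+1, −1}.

Trace 1: π^k(1) = [1, 31, 16, 6, 11, 26] for k=0..5.
π_31 has 10 disjoint cycles with lengths [6, 6, 6, 6, 6, 1, 1, 1, 1, 1] on {0,…,34}.
sign(π) = (−1)^{n − #cycles} = (−1)^{35−10} = (−1)^25 = -1.
The Jacobi symbol (31|35) = -1 (Zolotarev) agrees.

-1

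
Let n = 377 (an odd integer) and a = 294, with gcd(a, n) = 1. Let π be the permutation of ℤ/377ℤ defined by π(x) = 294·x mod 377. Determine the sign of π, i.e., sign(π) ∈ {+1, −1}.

-1

Start at x=168: 168 → 5 → 339 → 138 → 233 → 265 → 248 → … (one orbit).
18 cycles of lengths [28, 28, 28, 28, 28, 28, 28, 28, 28, 28, 28, 28, 14, 14, 4, 4, 4, 1].
377 − 18 = 359 transpositions; sign(π) = (−1)^359 = -1.
Zolotarev: (294|377) = -1, matching the cycle-count sign.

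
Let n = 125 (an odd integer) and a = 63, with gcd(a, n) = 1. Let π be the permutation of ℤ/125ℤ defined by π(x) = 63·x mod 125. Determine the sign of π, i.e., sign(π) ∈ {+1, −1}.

-1

Start at x=61: 61 → 93 → 109 → 117 → 121 → 123 → 124 → … (one orbit).
Cycle type of π: 100 + 20 + 4 + 1; total 4 cycles.
4 cycles on 125: each ℓ→(−1)^(ℓ−1), product (−1)^121 = -1.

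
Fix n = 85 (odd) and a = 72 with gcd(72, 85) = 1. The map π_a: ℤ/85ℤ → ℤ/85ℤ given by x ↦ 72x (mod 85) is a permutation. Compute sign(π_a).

-1

Orbit of 72 under x↦72x: [72, 84, 13, 1]… (length divides ord_85(72)).
π_72 has 22 disjoint cycles with lengths [4, 4, 4, 4, 4, 4, 4, 4, 4, 4, 4, 4, 4, 4, 4, 4, 4, 4, 4, 4, 4, 1] on {0,…,84}.
With 22 cycles on 85 points, sign = (−1)^{85−22} = -1.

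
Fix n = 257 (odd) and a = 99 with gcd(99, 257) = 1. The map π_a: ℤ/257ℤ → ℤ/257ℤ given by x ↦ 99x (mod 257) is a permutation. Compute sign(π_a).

Trace 52: π^k(52) = [52, 8, 21, 23, 221, 34, 25] for k=0..6.
Cycle type of π: 128×2 + 1; total 3 cycles.
257 − 3 = 254 transpositions; sign(π) = (−1)^254 = +1.

+1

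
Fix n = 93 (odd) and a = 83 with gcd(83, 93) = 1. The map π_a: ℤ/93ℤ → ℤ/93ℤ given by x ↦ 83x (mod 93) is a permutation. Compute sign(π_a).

Orbit of 11 under x↦83x: [11, 76, 77, 67, 74, 4, 53]… (length divides ord_93(83)).
Decompose π into cycles: lengths [30, 30, 30, 2, 1] (5 cycles, including the fixed point 0).
Σ(ℓ_i−1) = 93−5 = 88; sign = (−1)^88 = +1.
Via Zolotarev, sign(π_{83}) = (83|93) = +1.

+1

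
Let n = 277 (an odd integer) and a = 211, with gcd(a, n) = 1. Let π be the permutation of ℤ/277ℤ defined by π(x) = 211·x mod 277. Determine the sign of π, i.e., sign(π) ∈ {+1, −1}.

Start at x=30: 30 → 236 → 213 → 69 → 155 → 19 → 131 → … (one orbit).
The orbit structure of x ↦ 211x mod 277: 13 orbits of sizes [23, 23, 23, 23, 23, 23, 23, 23, 23, 23, 23, 23, 1].
277 − 13 = 264 transpositions; sign(π) = (−1)^264 = +1.

+1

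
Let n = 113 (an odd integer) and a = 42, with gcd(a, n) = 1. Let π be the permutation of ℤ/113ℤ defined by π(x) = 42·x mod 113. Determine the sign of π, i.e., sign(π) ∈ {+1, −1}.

-1

Start at x=95: 95 → 35 → 1 → 42 → 69 → 73 → 15 → … (one orbit).
The orbit structure of x ↦ 42x mod 113: 8 orbits of sizes [16, 16, 16, 16, 16, 16, 16, 1].
Σ(ℓ_i−1) = 113−8 = 105; sign = (−1)^105 = -1.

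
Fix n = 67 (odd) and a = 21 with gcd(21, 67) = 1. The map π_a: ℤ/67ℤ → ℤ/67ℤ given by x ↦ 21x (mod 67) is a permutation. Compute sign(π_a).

Orbit of 16 under x↦21x: [16, 1, 21, 39, 15, 47, 49]… (length divides ord_67(21)).
π_21 has 3 disjoint cycles with lengths [33, 33, 1] on {0,…,66}.
n − c = 67 − 3 = 64; sign = (−1)^64 = +1.
(21|67)_J = +1 (Zolotarev's lemma cross-check).

+1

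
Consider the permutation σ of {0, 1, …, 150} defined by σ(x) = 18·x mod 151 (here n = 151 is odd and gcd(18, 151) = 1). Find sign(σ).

+1

Orbit of 121 under x↦18x: [121, 64, 95, 49, 127, 21, 76]… (length divides ord_151(18)).
Decompose π into cycles: lengths [75, 75, 1] (3 cycles, including the fixed point 0).
Σ(ℓ_i−1) = 151−3 = 148; sign = (−1)^148 = +1.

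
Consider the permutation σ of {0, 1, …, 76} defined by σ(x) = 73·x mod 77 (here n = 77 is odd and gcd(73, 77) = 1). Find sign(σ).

Trace 58: π^k(58) = [58, 76, 4, 61, 64, 52, 23] for k=0..6.
π_73 has 5 disjoint cycles with lengths [30, 30, 10, 6, 1] on {0,…,76}.
With 5 cycles on 77 points, sign = (−1)^{77−5} = +1.

+1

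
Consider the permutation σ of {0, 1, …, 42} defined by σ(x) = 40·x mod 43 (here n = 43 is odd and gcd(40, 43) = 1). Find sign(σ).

+1

Start at x=9: 9 → 16 → 38 → 15 → 41 → 6 → 25 → … (one orbit).
Decompose π into cycles: lengths [21, 21, 1] (3 cycles, including the fixed point 0).
Σ(ℓ_i−1) = 43−3 = 40; sign = (−1)^40 = +1.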